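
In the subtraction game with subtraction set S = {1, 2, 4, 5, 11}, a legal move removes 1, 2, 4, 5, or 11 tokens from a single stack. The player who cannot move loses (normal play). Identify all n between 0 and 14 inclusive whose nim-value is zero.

n :  0  1  2  3  4  5  6  7  8  9 10 11 12 13 14
G :  0  1  2  0  1  2  0  1  2  0  1  2  0  1  2
P-positions are exactly the n with G(n) = 0.

0, 3, 6, 9, 12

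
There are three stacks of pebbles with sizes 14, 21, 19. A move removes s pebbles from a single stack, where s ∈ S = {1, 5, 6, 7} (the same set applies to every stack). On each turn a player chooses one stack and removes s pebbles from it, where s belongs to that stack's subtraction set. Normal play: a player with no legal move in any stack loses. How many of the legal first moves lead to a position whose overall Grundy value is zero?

0

All stacks use S = {1, 5, 6, 7}:
G(0) = 0
G(1) = mex{0} = 1
G(2) = mex{1} = 0
G(3) = mex{0} = 1
G(4) = mex{1} = 0
G(5) = mex{0,0} = 1
G(6) = mex{1,1,0} = 2
G(7) = mex{2,0,1,0} = 3
G(8) = mex{3,1,0,1} = 2
G(9) = mex{2,0,1,0} = 3
G(10) = mex{3,1,0,1} = 2
G(11) = mex{2,2,1,0} = 3
G(12) = mex{3,3,2,1} = 0
G(13) = mex{0,2,3,2} = 1
G(14) = mex{1,3,2,3} = 0
G(15) = mex{0,2,3,2} = 1
G(16) = mex{1,3,2,3} = 0
G(17) = mex{0,0,3,2} = 1
G(18) = mex{1,1,0,3} = 2
G(19) = mex{2,0,1,0} = 3
G(20) = mex{3,1,0,1} = 2
G(21) = mex{2,0,1,0} = 3
Stack A: G(14) = 0.
Stack B: G(21) = 3.
Stack C: G(19) = 3.
Combined Grundy value = 0 ⊕ 3 ⊕ 3 = 0.
A winning move leaves total XOR = 0, i.e. changes one component's Grundy value g to g ⊕ X where X is the current total.
Stack A: target g' = 0⊕0 = 0, but every legal move changes the Grundy value (mex property), so 0 moves.
Stack B: target g' = 3⊕0 = 3, but every legal move changes the Grundy value (mex property), so 0 moves.
Stack C: target g' = 3⊕0 = 3, but every legal move changes the Grundy value (mex property), so 0 moves.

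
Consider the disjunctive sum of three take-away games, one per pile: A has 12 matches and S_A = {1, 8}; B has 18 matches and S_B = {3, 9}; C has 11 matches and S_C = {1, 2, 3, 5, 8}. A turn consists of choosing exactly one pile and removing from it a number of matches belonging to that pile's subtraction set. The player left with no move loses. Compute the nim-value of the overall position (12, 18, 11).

0

Pile A, S = {1, 8}:
n :  0  1  2  3  4  5  6  7  8  9 10 11 12
G :  0  1  0  1  0  1  0  1  2  0  1  0  1
G_A(12) = 1.
Pile B, S = {3, 9}:
G(0) = 0
G(1) = mex{} = 0
G(2) = mex{} = 0
G(3) = mex{0} = 1
G(4) = mex{0} = 1
G(5) = mex{0} = 1
G(6) = mex{1} = 0
G(7) = mex{1} = 0
G(8) = mex{1} = 0
G(9) = mex{0,0} = 1
G(10) = mex{0,0} = 1
G(11) = mex{0,0} = 1
G(12) = mex{1,1} = 0
G(13) = mex{1,1} = 0
G(14) = mex{1,1} = 0
G(15) = mex{0,0} = 1
G(16) = mex{0,0} = 1
G(17) = mex{0,0} = 1
G(18) = mex{1,1} = 0
G_B(18) = 0.
Pile C, S = {1, 2, 3, 5, 8}:
G(0) = 0
G(1) = mex{0} = 1
G(2) = mex{1,0} = 2
G(3) = mex{2,1,0} = 3
G(4) = mex{3,2,1} = 0
G(5) = mex{0,3,2,0} = 1
G(6) = mex{1,0,3,1} = 2
G(7) = mex{2,1,0,2} = 3
G(8) = mex{3,2,1,3,0} = 4
G(9) = mex{4,3,2,0,1} = 5
G(10) = mex{5,4,3,1,2} = 0
G(11) = mex{0,5,4,2,3} = 1
G_C(11) = 1.
Combined Grundy value = 1 ⊕ 0 ⊕ 1 = 0.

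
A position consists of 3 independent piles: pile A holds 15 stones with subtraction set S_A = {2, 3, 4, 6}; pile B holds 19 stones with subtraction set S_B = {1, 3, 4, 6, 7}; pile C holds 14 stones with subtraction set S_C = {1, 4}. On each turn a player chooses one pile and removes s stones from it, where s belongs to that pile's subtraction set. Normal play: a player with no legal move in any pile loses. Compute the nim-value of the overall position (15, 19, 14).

4

Pile A, S = {2, 3, 4, 6}:
n :  0  1  2  3  4  5  6  7  8  9 10 11 12 13 14 15
G :  0  0  1  1  2  2  3  3  0  0  1  1  2  2  3  3
G_A(15) = 3.
Pile B, S = {1, 3, 4, 6, 7}:
G(0) = 0
G(1) = mex{0} = 1
G(2) = mex{1} = 0
G(3) = mex{0,0} = 1
G(4) = mex{1,1,0} = 2
G(5) = mex{2,0,1} = 3
G(6) = mex{3,1,0,0} = 2
G(7) = mex{2,2,1,1,0} = 3
G(8) = mex{3,3,2,0,1} = 4
G(9) = mex{4,2,3,1,0} = 5
G(10) = mex{5,3,2,2,1} = 0
G(11) = mex{0,4,3,3,2} = 1
G(12) = mex{1,5,4,2,3} = 0
G(13) = mex{0,0,5,3,2} = 1
G(14) = mex{1,1,0,4,3} = 2
G(15) = mex{2,0,1,5,4} = 3
G(16) = mex{3,1,0,0,5} = 2
G(17) = mex{2,2,1,1,0} = 3
G(18) = mex{3,3,2,0,1} = 4
G(19) = mex{4,2,3,1,0} = 5
G_B(19) = 5.
Pile C, S = {1, 4}:
n :  0  1  2  3  4  5  6  7  8  9 10 11 12 13 14
G :  0  1  0  1  2  0  1  0  1  2  0  1  0  1  2
G_C(14) = 2.
Combined Grundy value = 3 ⊕ 5 ⊕ 2 = 4.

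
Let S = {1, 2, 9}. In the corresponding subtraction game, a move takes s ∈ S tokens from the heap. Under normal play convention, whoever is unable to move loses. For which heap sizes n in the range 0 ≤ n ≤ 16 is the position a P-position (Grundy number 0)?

n :  0  1  2  3  4  5  6  7  8  9 10 11 12 13 14 15 16
G :  0  1  2  0  1  2  0  1  2  3  0  1  2  0  1  2  0
P-positions are exactly the n with G(n) = 0.

0, 3, 6, 10, 13, 16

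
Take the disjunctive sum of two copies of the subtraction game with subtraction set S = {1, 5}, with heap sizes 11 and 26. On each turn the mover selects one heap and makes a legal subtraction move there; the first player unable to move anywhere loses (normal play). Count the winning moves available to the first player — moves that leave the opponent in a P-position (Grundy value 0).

All heaps use S = {1, 5}:
G(0) = 0
G(1) = mex{0} = 1
G(2) = mex{1} = 0
G(3) = mex{0} = 1
G(4) = mex{1} = 0
G(5) = mex{0,0} = 1
G(6) = mex{1,1} = 0
G(7) = mex{0,0} = 1
G(8) = mex{1,1} = 0
G(9) = mex{0,0} = 1
G(10) = mex{1,1} = 0
G(11) = mex{0,0} = 1
G(12) = mex{1,1} = 0
G(13) = mex{0,0} = 1
G(14) = mex{1,1} = 0
G(15) = mex{0,0} = 1
G(16) = mex{1,1} = 0
G(17) = mex{0,0} = 1
G(18) = mex{1,1} = 0
G(19) = mex{0,0} = 1
G(20) = mex{1,1} = 0
G(21) = mex{0,0} = 1
G(22) = mex{1,1} = 0
G(23) = mex{0,0} = 1
G(24) = mex{1,1} = 0
G(25) = mex{0,0} = 1
G(26) = mex{1,1} = 0
Heap A: G(11) = 1.
Heap B: G(26) = 0.
Combined Grundy value = 1 ⊕ 0 = 1.
A winning move leaves total XOR = 0, i.e. changes one component's Grundy value g to g ⊕ X where X is the current total.
Heap A: need g' = 1⊕1 = 0. Options: 11−1→G=0, 11−5→G=0. Hits: 2.
Heap B: need g' = 0⊕1 = 1. Options: 26−1→G=1, 26−5→G=1. Hits: 2.

4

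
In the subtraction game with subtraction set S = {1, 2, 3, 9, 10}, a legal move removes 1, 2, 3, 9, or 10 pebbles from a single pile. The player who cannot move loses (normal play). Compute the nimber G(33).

G(0) = 0
G(1) = mex{0} = 1
G(2) = mex{1,0} = 2
G(3) = mex{2,1,0} = 3
G(4) = mex{3,2,1} = 0
G(5) = mex{0,3,2} = 1
G(6) = mex{1,0,3} = 2
G(7) = mex{2,1,0} = 3
G(8) = mex{3,2,1} = 0
G(9) = mex{0,3,2,0} = 1
G(10) = mex{1,0,3,1,0} = 2
G(11) = mex{2,1,0,2,1} = 3
G(12) = mex{3,2,1,3,2} = 0
G(13) = mex{0,3,2,0,3} = 1
G(14) = mex{1,0,3,1,0} = 2
G(15) = mex{2,1,0,2,1} = 3
G(16) = mex{3,2,1,3,2} = 0
G(17) = mex{0,3,2,0,3} = 1
G(18) = mex{1,0,3,1,0} = 2
G(19) = mex{2,1,0,2,1} = 3
G(20) = mex{3,2,1,3,2} = 0
G(21) = mex{0,3,2,0,3} = 1
G(22) = mex{1,0,3,1,0} = 2
G(23) = mex{2,1,0,2,1} = 3
G(24) = mex{3,2,1,3,2} = 0
G(25) = mex{0,3,2,0,3} = 1
G(26) = mex{1,0,3,1,0} = 2
G(27) = mex{2,1,0,2,1} = 3
G(28) = mex{3,2,1,3,2} = 0
G(29) = mex{0,3,2,0,3} = 1
G(30) = mex{1,0,3,1,0} = 2
G(31) = mex{2,1,0,2,1} = 3
G(32) = mex{3,2,1,3,2} = 0
G(33) = mex{0,3,2,0,3} = 1

1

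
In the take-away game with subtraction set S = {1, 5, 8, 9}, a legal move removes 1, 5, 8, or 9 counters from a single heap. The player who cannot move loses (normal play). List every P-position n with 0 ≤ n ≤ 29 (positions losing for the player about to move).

0, 2, 4, 6, 16, 18, 20, 22

n :  0  1  2  3  4  5  6  7  8  9 10 11 12 13 14 15 16 17 18 19 20 21 22 23 24 25 26 27 28 29
G :  0  1  0  1  0  1  0  1  2  3  2  3  2  3  2  3  0  1  0  1  0  1  0  1  2  3  2  3  2  3
P-positions are exactly the n with G(n) = 0.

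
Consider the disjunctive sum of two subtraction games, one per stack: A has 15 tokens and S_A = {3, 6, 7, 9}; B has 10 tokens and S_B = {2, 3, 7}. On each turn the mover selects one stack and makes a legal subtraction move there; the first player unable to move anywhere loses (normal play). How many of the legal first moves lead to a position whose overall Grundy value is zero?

Stack A, S = {3, 6, 7, 9}:
n :  0  1  2  3  4  5  6  7  8  9 10 11 12 13 14 15
G :  0  0  0  1  1  1  2  2  2  3  3  3  0  0  0  1
G_A(15) = 1.
Stack B, S = {2, 3, 7}:
G(0) = 0
G(1) = mex{} = 0
G(2) = mex{0} = 1
G(3) = mex{0,0} = 1
G(4) = mex{1,0} = 2
G(5) = mex{1,1} = 0
G(6) = mex{2,1} = 0
G(7) = mex{0,2,0} = 1
G(8) = mex{0,0,0} = 1
G(9) = mex{1,0,1} = 2
G(10) = mex{1,1,1} = 0
G_B(10) = 0.
Combined Grundy value = 1 ⊕ 0 = 1.
A winning move leaves total XOR = 0, i.e. changes one component's Grundy value g to g ⊕ X where X is the current total.
Stack A: need g' = 1⊕1 = 0. Options: 15−3→G=0, 15−6→G=3, 15−7→G=2, 15−9→G=2. Hits: 1.
Stack B: need g' = 0⊕1 = 1. Options: 10−2→G=1, 10−3→G=1, 10−7→G=1. Hits: 3.

4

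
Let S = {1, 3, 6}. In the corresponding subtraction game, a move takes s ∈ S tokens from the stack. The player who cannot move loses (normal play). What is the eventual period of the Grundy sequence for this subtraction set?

n :  0  1  2  3  4  5  6  7  8  9 10 11 12 13 14 15 16 17 18 19
G :  0  1  0  1  0  1  2  3  2  0  1  0  1  0  1  2  3  2  0  1
G(n+9) = G(n) holds for n = 0,…,5 (a full window of length max(S) = 6), so the sequence is purely periodic with period 9.

9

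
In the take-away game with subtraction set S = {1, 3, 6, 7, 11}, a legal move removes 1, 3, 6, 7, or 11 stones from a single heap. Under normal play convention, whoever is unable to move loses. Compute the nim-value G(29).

1

n :  0  1  2  3  4  5  6  7  8  9 10 11 12 13 14 15 16 17 18 19 20 21 22 23 24 25 26 27 28 29
G :  0  1  0  1  0  1  2  3  2  3  2  3  0  1  0  1  0  1  2  3  2  3  2  3  0  1  0  1  0  1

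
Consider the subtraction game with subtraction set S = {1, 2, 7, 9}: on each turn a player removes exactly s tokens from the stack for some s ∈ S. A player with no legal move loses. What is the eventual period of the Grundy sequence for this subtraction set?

n :  0  1  2  3  4  5  6  7  8  9 10 11 12 13 14 15 16 17 18 19 20 21 22 23
G :  0  1  2  0  1  2  0  1  2  3  4  0  1  2  0  1  2  0  1  2  3  4  0  1
G(n+11) = G(n) holds for n = 0,…,8 (a full window of length max(S) = 9), so the sequence is purely periodic with period 11.

11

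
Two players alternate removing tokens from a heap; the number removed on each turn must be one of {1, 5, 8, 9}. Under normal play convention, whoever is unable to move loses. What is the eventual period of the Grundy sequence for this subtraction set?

16

G(0) = 0
G(1) = mex{0} = 1
G(2) = mex{1} = 0
G(3) = mex{0} = 1
G(4) = mex{1} = 0
G(5) = mex{0,0} = 1
G(6) = mex{1,1} = 0
G(7) = mex{0,0} = 1
G(8) = mex{1,1,0} = 2
G(9) = mex{2,0,1,0} = 3
G(10) = mex{3,1,0,1} = 2
G(11) = mex{2,0,1,0} = 3
G(12) = mex{3,1,0,1} = 2
G(13) = mex{2,2,1,0} = 3
G(14) = mex{3,3,0,1} = 2
G(15) = mex{2,2,1,0} = 3
G(16) = mex{3,3,2,1} = 0
G(17) = mex{0,2,3,2} = 1
G(18) = mex{1,3,2,3} = 0
G(19) = mex{0,2,3,2} = 1
G(20) = mex{1,3,2,3} = 0
G(21) = mex{0,0,3,2} = 1
G(22) = mex{1,1,2,3} = 0
G(23) = mex{0,0,3,2} = 1
G(24) = mex{1,1,0,3} = 2
G(25) = mex{2,0,1,0} = 3
G(26) = mex{3,1,0,1} = 2
G(27) = mex{2,0,1,0} = 3
G(28) = mex{3,1,0,1} = 2
G(29) = mex{2,2,1,0} = 3
G(30) = mex{3,3,0,1} = 2
G(31) = mex{2,2,1,0} = 3
G(32) = mex{3,3,2,1} = 0
G(33) = mex{0,2,3,2} = 1
G(n+16) = G(n) holds for n = 0,…,8 (a full window of length max(S) = 9), so the sequence is purely periodic with period 16.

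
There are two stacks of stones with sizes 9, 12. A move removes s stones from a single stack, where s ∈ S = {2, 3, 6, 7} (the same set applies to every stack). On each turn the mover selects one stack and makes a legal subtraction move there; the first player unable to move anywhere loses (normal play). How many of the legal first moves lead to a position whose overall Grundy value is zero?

6

All stacks use S = {2, 3, 6, 7}:
n :  0  1  2  3  4  5  6  7  8  9 10 11 12
G :  0  0  1  1  2  0  3  1  2  0  0  1  1
Stack A: G(9) = 0.
Stack B: G(12) = 1.
Combined Grundy value = 0 ⊕ 1 = 1.
A winning move leaves total XOR = 0, i.e. changes one component's Grundy value g to g ⊕ X where X is the current total.
Stack A: need g' = 0⊕1 = 1. Options: 9−2→G=1, 9−3→G=3, 9−6→G=1, 9−7→G=1. Hits: 3.
Stack B: need g' = 1⊕1 = 0. Options: 12−2→G=0, 12−3→G=0, 12−6→G=3, 12−7→G=0. Hits: 3.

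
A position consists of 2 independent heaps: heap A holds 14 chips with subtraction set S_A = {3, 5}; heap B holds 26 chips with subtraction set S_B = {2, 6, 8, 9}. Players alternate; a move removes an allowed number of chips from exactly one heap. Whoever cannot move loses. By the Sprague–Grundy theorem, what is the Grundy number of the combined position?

1

Heap A, S = {3, 5}:
G(0) = 0
G(1) = mex{} = 0
G(2) = mex{} = 0
G(3) = mex{0} = 1
G(4) = mex{0} = 1
G(5) = mex{0,0} = 1
G(6) = mex{1,0} = 2
G(7) = mex{1,0} = 2
G(8) = mex{1,1} = 0
G(9) = mex{2,1} = 0
G(10) = mex{2,1} = 0
G(11) = mex{0,2} = 1
G(12) = mex{0,2} = 1
G(13) = mex{0,0} = 1
G(14) = mex{1,0} = 2
G_A(14) = 2.
Heap B, S = {2, 6, 8, 9}:
G(0) = 0
G(1) = mex{} = 0
G(2) = mex{0} = 1
G(3) = mex{0} = 1
G(4) = mex{1} = 0
G(5) = mex{1} = 0
G(6) = mex{0,0} = 1
G(7) = mex{0,0} = 1
G(8) = mex{1,1,0} = 2
G(9) = mex{1,1,0,0} = 2
G(10) = mex{2,0,1,0} = 3
G(11) = mex{2,0,1,1} = 3
G(12) = mex{3,1,0,1} = 2
G(13) = mex{3,1,0,0} = 2
G(14) = mex{2,2,1,0} = 3
G(15) = mex{2,2,1,1} = 0
G(16) = mex{3,3,2,1} = 0
G(17) = mex{0,3,2,2} = 1
G(18) = mex{0,2,3,2} = 1
G(19) = mex{1,2,3,3} = 0
G(20) = mex{1,3,2,3} = 0
G(21) = mex{0,0,2,2} = 1
G(22) = mex{0,0,3,2} = 1
G(23) = mex{1,1,0,3} = 2
G(24) = mex{1,1,0,0} = 2
G(25) = mex{2,0,1,0} = 3
G(26) = mex{2,0,1,1} = 3
G_B(26) = 3.
Combined Grundy value = 2 ⊕ 3 = 1.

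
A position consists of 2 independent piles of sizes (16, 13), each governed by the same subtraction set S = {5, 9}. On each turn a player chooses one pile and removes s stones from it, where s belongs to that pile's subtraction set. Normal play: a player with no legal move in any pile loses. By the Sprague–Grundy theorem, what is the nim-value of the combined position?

All piles use S = {5, 9}:
G(0) = 0
G(1) = mex{} = 0
G(2) = mex{} = 0
G(3) = mex{} = 0
G(4) = mex{} = 0
G(5) = mex{0} = 1
G(6) = mex{0} = 1
G(7) = mex{0} = 1
G(8) = mex{0} = 1
G(9) = mex{0,0} = 1
G(10) = mex{1,0} = 2
G(11) = mex{1,0} = 2
G(12) = mex{1,0} = 2
G(13) = mex{1,0} = 2
G(14) = mex{1,1} = 0
G(15) = mex{2,1} = 0
G(16) = mex{2,1} = 0
Pile A: G(16) = 0.
Pile B: G(13) = 2.
Combined Grundy value = 0 ⊕ 2 = 2.

2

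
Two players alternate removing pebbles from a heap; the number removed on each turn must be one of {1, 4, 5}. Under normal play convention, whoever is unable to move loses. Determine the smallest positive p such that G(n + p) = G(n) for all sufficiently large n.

8

G(0) = 0
G(1) = mex{0} = 1
G(2) = mex{1} = 0
G(3) = mex{0} = 1
G(4) = mex{1,0} = 2
G(5) = mex{2,1,0} = 3
G(6) = mex{3,0,1} = 2
G(7) = mex{2,1,0} = 3
G(8) = mex{3,2,1} = 0
G(9) = mex{0,3,2} = 1
G(10) = mex{1,2,3} = 0
G(11) = mex{0,3,2} = 1
G(12) = mex{1,0,3} = 2
G(13) = mex{2,1,0} = 3
G(14) = mex{3,0,1} = 2
G(15) = mex{2,1,0} = 3
G(16) = mex{3,2,1} = 0
G(17) = mex{0,3,2} = 1
G(n+8) = G(n) holds for n = 0,…,4 (a full window of length max(S) = 5), so the sequence is purely periodic with period 8.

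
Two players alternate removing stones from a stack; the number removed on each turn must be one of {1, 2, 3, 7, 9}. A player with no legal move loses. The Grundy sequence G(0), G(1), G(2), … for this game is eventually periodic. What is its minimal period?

4

n :  0  1  2  3  4  5  6  7  8  9 10 11 12 13 14
G :  0  1  2  3  0  1  2  3  0  1  2  3  0  1  2
G(n+4) = G(n) holds for n = 0,…,8 (a full window of length max(S) = 9), so the sequence is purely periodic with period 4.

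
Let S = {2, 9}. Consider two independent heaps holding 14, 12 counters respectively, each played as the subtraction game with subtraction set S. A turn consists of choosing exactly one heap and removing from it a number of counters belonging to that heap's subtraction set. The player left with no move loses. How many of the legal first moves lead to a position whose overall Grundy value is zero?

All heaps use S = {2, 9}:
n :  0  1  2  3  4  5  6  7  8  9 10 11 12 13 14
G :  0  0  1  1  0  0  1  1  0  2  1  0  0  1  1
Heap A: G(14) = 1.
Heap B: G(12) = 0.
Combined Grundy value = 1 ⊕ 0 = 1.
A winning move leaves total XOR = 0, i.e. changes one component's Grundy value g to g ⊕ X where X is the current total.
Heap A: need g' = 1⊕1 = 0. Options: 14−2→G=0, 14−9→G=0. Hits: 2.
Heap B: need g' = 0⊕1 = 1. Options: 12−2→G=1, 12−9→G=1. Hits: 2.

4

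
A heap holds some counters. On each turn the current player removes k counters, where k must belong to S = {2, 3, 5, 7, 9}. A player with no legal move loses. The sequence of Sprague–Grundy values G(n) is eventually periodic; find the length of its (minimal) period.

11

G(0) = 0
G(1) = mex{} = 0
G(2) = mex{0} = 1
G(3) = mex{0,0} = 1
G(4) = mex{1,0} = 2
G(5) = mex{1,1,0} = 2
G(6) = mex{2,1,0} = 3
G(7) = mex{2,2,1,0} = 3
G(8) = mex{3,2,1,0} = 4
G(9) = mex{3,3,2,1,0} = 4
G(10) = mex{4,3,2,1,0} = 5
G(11) = mex{4,4,3,2,1} = 0
G(12) = mex{5,4,3,2,1} = 0
G(13) = mex{0,5,4,3,2} = 1
G(14) = mex{0,0,4,3,2} = 1
G(15) = mex{1,0,5,4,3} = 2
G(16) = mex{1,1,0,4,3} = 2
G(17) = mex{2,1,0,5,4} = 3
G(18) = mex{2,2,1,0,4} = 3
G(19) = mex{3,2,1,0,5} = 4
G(20) = mex{3,3,2,1,0} = 4
G(21) = mex{4,3,2,1,0} = 5
G(22) = mex{4,4,3,2,1} = 0
G(23) = mex{5,4,3,2,1} = 0
G(n+11) = G(n) holds for n = 0,…,8 (a full window of length max(S) = 9), so the sequence is purely periodic with period 11.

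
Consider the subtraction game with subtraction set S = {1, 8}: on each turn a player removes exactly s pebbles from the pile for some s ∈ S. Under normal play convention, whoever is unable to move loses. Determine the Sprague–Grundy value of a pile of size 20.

G(0) = 0
G(1) = mex{0} = 1
G(2) = mex{1} = 0
G(3) = mex{0} = 1
G(4) = mex{1} = 0
G(5) = mex{0} = 1
G(6) = mex{1} = 0
G(7) = mex{0} = 1
G(8) = mex{1,0} = 2
G(9) = mex{2,1} = 0
G(10) = mex{0,0} = 1
G(11) = mex{1,1} = 0
G(12) = mex{0,0} = 1
G(13) = mex{1,1} = 0
G(14) = mex{0,0} = 1
G(15) = mex{1,1} = 0
G(16) = mex{0,2} = 1
G(17) = mex{1,0} = 2
G(18) = mex{2,1} = 0
G(19) = mex{0,0} = 1
G(20) = mex{1,1} = 0

0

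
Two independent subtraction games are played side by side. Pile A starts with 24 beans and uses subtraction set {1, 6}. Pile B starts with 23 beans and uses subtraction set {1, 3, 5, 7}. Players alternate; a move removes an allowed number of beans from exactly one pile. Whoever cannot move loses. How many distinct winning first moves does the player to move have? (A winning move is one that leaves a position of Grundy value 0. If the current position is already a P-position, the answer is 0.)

0

Pile A, S = {1, 6}:
n :  0  1  2  3  4  5  6  7  8  9 10 11 12 13 14 15 16 17 18 19 20 21 22 23 24
G :  0  1  0  1  0  1  2  0  1  0  1  0  1  2  0  1  0  1  0  1  2  0  1  0  1
G_A(24) = 1.
Pile B, S = {1, 3, 5, 7}:
n :  0  1  2  3  4  5  6  7  8  9 10 11 12 13 14 15 16 17 18 19 20 21 22 23
G :  0  1  0  1  0  1  0  1  0  1  0  1  0  1  0  1  0  1  0  1  0  1  0  1
G_B(23) = 1.
Combined Grundy value = 1 ⊕ 1 = 0.
A winning move leaves total XOR = 0, i.e. changes one component's Grundy value g to g ⊕ X where X is the current total.
Pile A: target g' = 1⊕0 = 1, but every legal move changes the Grundy value (mex property), so 0 moves.
Pile B: target g' = 1⊕0 = 1, but every legal move changes the Grundy value (mex property), so 0 moves.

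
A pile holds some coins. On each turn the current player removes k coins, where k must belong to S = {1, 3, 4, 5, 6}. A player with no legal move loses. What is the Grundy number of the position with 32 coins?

n :  0  1  2  3  4  5  6  7  8  9 10 11 12 13 14 15 16 17 18 19 20 21 22 23 24 25 26 27 28 29 30 31 32
G :  0  1  0  1  2  3  2  3  4  0  1  0  1  2  3  2  3  4  0  1  0  1  2  3  2  3  4  0  1  0  1  2  3

3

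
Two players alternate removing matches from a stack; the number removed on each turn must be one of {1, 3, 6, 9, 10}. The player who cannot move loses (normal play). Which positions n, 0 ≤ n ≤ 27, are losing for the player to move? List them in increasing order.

G(0) = 0
G(1) = mex{0} = 1
G(2) = mex{1} = 0
G(3) = mex{0,0} = 1
G(4) = mex{1,1} = 0
G(5) = mex{0,0} = 1
G(6) = mex{1,1,0} = 2
G(7) = mex{2,0,1} = 3
G(8) = mex{3,1,0} = 2
G(9) = mex{2,2,1,0} = 3
G(10) = mex{3,3,0,1,0} = 2
G(11) = mex{2,2,1,0,1} = 3
G(12) = mex{3,3,2,1,0} = 4
G(13) = mex{4,2,3,0,1} = 5
G(14) = mex{5,3,2,1,0} = 4
G(15) = mex{4,4,3,2,1} = 0
G(16) = mex{0,5,2,3,2} = 1
G(17) = mex{1,4,3,2,3} = 0
G(18) = mex{0,0,4,3,2} = 1
G(19) = mex{1,1,5,2,3} = 0
G(20) = mex{0,0,4,3,2} = 1
G(21) = mex{1,1,0,4,3} = 2
G(22) = mex{2,0,1,5,4} = 3
G(23) = mex{3,1,0,4,5} = 2
G(24) = mex{2,2,1,0,4} = 3
G(25) = mex{3,3,0,1,0} = 2
G(26) = mex{2,2,1,0,1} = 3
G(27) = mex{3,3,2,1,0} = 4
P-positions are exactly the n with G(n) = 0.

0, 2, 4, 15, 17, 19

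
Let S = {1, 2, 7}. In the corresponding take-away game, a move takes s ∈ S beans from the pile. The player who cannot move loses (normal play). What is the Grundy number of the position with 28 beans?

n :  0  1  2  3  4  5  6  7  8  9 10 11 12 13 14 15 16 17 18 19 20 21 22 23 24 25 26 27 28
G :  0  1  2  0  1  2  0  1  2  0  1  2  0  1  2  0  1  2  0  1  2  0  1  2  0  1  2  0  1

1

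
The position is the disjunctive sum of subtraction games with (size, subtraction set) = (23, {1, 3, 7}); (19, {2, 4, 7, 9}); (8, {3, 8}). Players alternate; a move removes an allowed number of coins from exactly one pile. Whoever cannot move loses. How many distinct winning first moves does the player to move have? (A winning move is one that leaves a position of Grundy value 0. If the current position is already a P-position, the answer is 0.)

1

Pile A, S = {1, 3, 7}:
n :  0  1  2  3  4  5  6  7  8  9 10 11 12 13 14 15 16 17 18 19 20 21 22 23
G :  0  1  0  1  0  1  0  1  0  1  0  1  0  1  0  1  0  1  0  1  0  1  0  1
G_A(23) = 1.
Pile B, S = {2, 4, 7, 9}:
G(0) = 0
G(1) = mex{} = 0
G(2) = mex{0} = 1
G(3) = mex{0} = 1
G(4) = mex{1,0} = 2
G(5) = mex{1,0} = 2
G(6) = mex{2,1} = 0
G(7) = mex{2,1,0} = 3
G(8) = mex{0,2,0} = 1
G(9) = mex{3,2,1,0} = 4
G(10) = mex{1,0,1,0} = 2
G(11) = mex{4,3,2,1} = 0
G(12) = mex{2,1,2,1} = 0
G(13) = mex{0,4,0,2} = 1
G(14) = mex{0,2,3,2} = 1
G(15) = mex{1,0,1,0} = 2
G(16) = mex{1,0,4,3} = 2
G(17) = mex{2,1,2,1} = 0
G(18) = mex{2,1,0,4} = 3
G(19) = mex{0,2,0,2} = 1
G_B(19) = 1.
Pile C, S = {3, 8}:
n : 0 1 2 3 4 5 6 7 8
G : 0 0 0 1 1 1 0 0 2
G_C(8) = 2.
Combined Grundy value = 1 ⊕ 1 ⊕ 2 = 2.
A winning move leaves total XOR = 0, i.e. changes one component's Grundy value g to g ⊕ X where X is the current total.
Pile A: need g' = 1⊕2 = 3. Options: 23−1→G=0, 23−3→G=0, 23−7→G=0. Hits: 0.
Pile B: need g' = 1⊕2 = 3. Options: 19−2→G=0, 19−4→G=2, 19−7→G=0, 19−9→G=2. Hits: 0.
Pile C: need g' = 2⊕2 = 0. Options: 8−3→G=1, 8−8→G=0. Hits: 1.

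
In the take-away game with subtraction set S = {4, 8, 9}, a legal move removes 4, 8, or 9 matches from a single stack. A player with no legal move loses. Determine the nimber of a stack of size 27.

0

n :  0  1  2  3  4  5  6  7  8  9 10 11 12 13 14 15 16 17 18 19 20 21 22 23 24 25 26 27
G :  0  0  0  0  1  1  1  1  2  2  2  2  3  0  0  0  0  1  1  1  1  2  2  2  2  3  0  0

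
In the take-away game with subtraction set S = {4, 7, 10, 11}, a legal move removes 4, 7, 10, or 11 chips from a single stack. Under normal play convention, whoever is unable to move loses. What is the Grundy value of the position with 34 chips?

G(0) = 0
G(1) = mex{} = 0
G(2) = mex{} = 0
G(3) = mex{} = 0
G(4) = mex{0} = 1
G(5) = mex{0} = 1
G(6) = mex{0} = 1
G(7) = mex{0,0} = 1
G(8) = mex{1,0} = 2
G(9) = mex{1,0} = 2
G(10) = mex{1,0,0} = 2
G(11) = mex{1,1,0,0} = 2
G(12) = mex{2,1,0,0} = 3
G(13) = mex{2,1,0,0} = 3
G(14) = mex{2,1,1,0} = 3
G(15) = mex{2,2,1,1} = 0
G(16) = mex{3,2,1,1} = 0
G(17) = mex{3,2,1,1} = 0
G(18) = mex{3,2,2,1} = 0
G(19) = mex{0,3,2,2} = 1
G(20) = mex{0,3,2,2} = 1
G(21) = mex{0,3,2,2} = 1
G(22) = mex{0,0,3,2} = 1
G(23) = mex{1,0,3,3} = 2
G(24) = mex{1,0,3,3} = 2
G(25) = mex{1,0,0,3} = 2
G(26) = mex{1,1,0,0} = 2
G(27) = mex{2,1,0,0} = 3
G(28) = mex{2,1,0,0} = 3
G(29) = mex{2,1,1,0} = 3
G(30) = mex{2,2,1,1} = 0
G(31) = mex{3,2,1,1} = 0
G(32) = mex{3,2,1,1} = 0
G(33) = mex{3,2,2,1} = 0
G(34) = mex{0,3,2,2} = 1

1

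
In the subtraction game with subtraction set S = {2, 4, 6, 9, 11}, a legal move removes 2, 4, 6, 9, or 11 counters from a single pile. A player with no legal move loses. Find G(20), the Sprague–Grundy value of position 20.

G(0) = 0
G(1) = mex{} = 0
G(2) = mex{0} = 1
G(3) = mex{0} = 1
G(4) = mex{1,0} = 2
G(5) = mex{1,0} = 2
G(6) = mex{2,1,0} = 3
G(7) = mex{2,1,0} = 3
G(8) = mex{3,2,1} = 0
G(9) = mex{3,2,1,0} = 4
G(10) = mex{0,3,2,0} = 1
G(11) = mex{4,3,2,1,0} = 5
G(12) = mex{1,0,3,1,0} = 2
G(13) = mex{5,4,3,2,1} = 0
G(14) = mex{2,1,0,2,1} = 3
G(15) = mex{0,5,4,3,2} = 1
G(16) = mex{3,2,1,3,2} = 0
G(17) = mex{1,0,5,0,3} = 2
G(18) = mex{0,3,2,4,3} = 1
G(19) = mex{2,1,0,1,0} = 3
G(20) = mex{1,0,3,5,4} = 2

2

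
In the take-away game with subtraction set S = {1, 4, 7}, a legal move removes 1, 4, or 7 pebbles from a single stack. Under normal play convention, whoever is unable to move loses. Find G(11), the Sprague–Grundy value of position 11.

1

n :  0  1  2  3  4  5  6  7  8  9 10 11
G :  0  1  0  1  2  0  1  2  0  1  0  1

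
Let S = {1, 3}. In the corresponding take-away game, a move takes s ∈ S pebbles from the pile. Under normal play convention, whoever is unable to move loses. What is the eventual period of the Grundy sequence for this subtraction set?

2

n :  0  1  2  3  4  5  6  7  8  9 10 11 12 13 14
G :  0  1  0  1  0  1  0  1  0  1  0  1  0  1  0
G(n+2) = G(n) holds for n = 0,…,2 (a full window of length max(S) = 3), so the sequence is purely periodic with period 2.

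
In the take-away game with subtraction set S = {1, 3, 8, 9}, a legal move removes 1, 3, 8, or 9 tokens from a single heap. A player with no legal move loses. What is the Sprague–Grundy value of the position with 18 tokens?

n :  0  1  2  3  4  5  6  7  8  9 10 11 12 13 14 15 16 17 18
G :  0  1  0  1  0  1  0  1  2  3  2  3  2  3  2  3  0  1  0

0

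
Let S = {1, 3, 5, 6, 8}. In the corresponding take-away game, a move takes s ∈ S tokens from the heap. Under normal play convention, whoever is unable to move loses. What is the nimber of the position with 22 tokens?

0

G(0) = 0
G(1) = mex{0} = 1
G(2) = mex{1} = 0
G(3) = mex{0,0} = 1
G(4) = mex{1,1} = 0
G(5) = mex{0,0,0} = 1
G(6) = mex{1,1,1,0} = 2
G(7) = mex{2,0,0,1} = 3
G(8) = mex{3,1,1,0,0} = 2
G(9) = mex{2,2,0,1,1} = 3
G(10) = mex{3,3,1,0,0} = 2
G(11) = mex{2,2,2,1,1} = 0
G(12) = mex{0,3,3,2,0} = 1
G(13) = mex{1,2,2,3,1} = 0
G(14) = mex{0,0,3,2,2} = 1
G(15) = mex{1,1,2,3,3} = 0
G(16) = mex{0,0,0,2,2} = 1
G(17) = mex{1,1,1,0,3} = 2
G(18) = mex{2,0,0,1,2} = 3
G(19) = mex{3,1,1,0,0} = 2
G(20) = mex{2,2,0,1,1} = 3
G(21) = mex{3,3,1,0,0} = 2
G(22) = mex{2,2,2,1,1} = 0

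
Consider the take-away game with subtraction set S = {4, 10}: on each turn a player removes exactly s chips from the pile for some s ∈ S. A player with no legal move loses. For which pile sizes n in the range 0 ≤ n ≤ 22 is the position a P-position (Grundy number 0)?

0, 1, 2, 3, 8, 9, 14, 15, 16, 17, 22

n :  0  1  2  3  4  5  6  7  8  9 10 11 12 13 14 15 16 17 18 19 20 21 22
G :  0  0  0  0  1  1  1  1  0  0  2  2  1  1  0  0  0  0  1  1  1  1  0
P-positions are exactly the n with G(n) = 0.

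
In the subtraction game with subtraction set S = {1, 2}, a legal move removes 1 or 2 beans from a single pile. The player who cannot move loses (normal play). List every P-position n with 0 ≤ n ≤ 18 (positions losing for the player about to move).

0, 3, 6, 9, 12, 15, 18

G(0) = 0
G(1) = mex{0} = 1
G(2) = mex{1,0} = 2
G(3) = mex{2,1} = 0
G(4) = mex{0,2} = 1
G(5) = mex{1,0} = 2
G(6) = mex{2,1} = 0
G(7) = mex{0,2} = 1
G(8) = mex{1,0} = 2
G(9) = mex{2,1} = 0
G(10) = mex{0,2} = 1
G(11) = mex{1,0} = 2
G(12) = mex{2,1} = 0
G(13) = mex{0,2} = 1
G(14) = mex{1,0} = 2
G(15) = mex{2,1} = 0
G(16) = mex{0,2} = 1
G(17) = mex{1,0} = 2
G(18) = mex{2,1} = 0
P-positions are exactly the n with G(n) = 0.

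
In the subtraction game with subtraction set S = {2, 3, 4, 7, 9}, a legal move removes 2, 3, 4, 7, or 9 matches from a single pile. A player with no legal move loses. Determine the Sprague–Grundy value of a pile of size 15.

2

n :  0  1  2  3  4  5  6  7  8  9 10 11 12 13 14 15
G :  0  0  1  1  2  2  0  3  1  4  2  0  0  1  1  2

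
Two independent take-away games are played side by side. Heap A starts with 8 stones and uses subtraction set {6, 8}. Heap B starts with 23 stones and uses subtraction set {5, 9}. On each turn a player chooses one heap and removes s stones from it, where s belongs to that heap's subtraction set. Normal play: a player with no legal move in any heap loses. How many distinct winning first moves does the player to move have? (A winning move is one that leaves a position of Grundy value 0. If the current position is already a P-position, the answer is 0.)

0

Heap A, S = {6, 8}:
G(0) = 0
G(1) = mex{} = 0
G(2) = mex{} = 0
G(3) = mex{} = 0
G(4) = mex{} = 0
G(5) = mex{} = 0
G(6) = mex{0} = 1
G(7) = mex{0} = 1
G(8) = mex{0,0} = 1
G_A(8) = 1.
Heap B, S = {5, 9}:
n :  0  1  2  3  4  5  6  7  8  9 10 11 12 13 14 15 16 17 18 19 20 21 22 23
G :  0  0  0  0  0  1  1  1  1  1  2  2  2  2  0  0  0  0  0  1  1  1  1  1
G_B(23) = 1.
Combined Grundy value = 1 ⊕ 1 = 0.
A winning move leaves total XOR = 0, i.e. changes one component's Grundy value g to g ⊕ X where X is the current total.
Heap A: target g' = 1⊕0 = 1, but every legal move changes the Grundy value (mex property), so 0 moves.
Heap B: target g' = 1⊕0 = 1, but every legal move changes the Grundy value (mex property), so 0 moves.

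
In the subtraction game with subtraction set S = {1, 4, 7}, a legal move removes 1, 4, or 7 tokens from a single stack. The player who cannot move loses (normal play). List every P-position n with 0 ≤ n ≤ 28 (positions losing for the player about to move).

n :  0  1  2  3  4  5  6  7  8  9 10 11 12 13 14 15 16 17 18 19 20 21 22 23 24 25 26 27 28
G :  0  1  0  1  2  0  1  2  0  1  0  1  2  0  1  2  0  1  0  1  2  0  1  2  0  1  0  1  2
P-positions are exactly the n with G(n) = 0.

0, 2, 5, 8, 10, 13, 16, 18, 21, 24, 26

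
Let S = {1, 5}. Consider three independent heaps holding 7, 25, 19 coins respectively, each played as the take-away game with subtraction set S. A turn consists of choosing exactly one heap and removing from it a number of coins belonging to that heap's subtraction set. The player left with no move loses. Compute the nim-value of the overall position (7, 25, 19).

All heaps use S = {1, 5}:
G(0) = 0
G(1) = mex{0} = 1
G(2) = mex{1} = 0
G(3) = mex{0} = 1
G(4) = mex{1} = 0
G(5) = mex{0,0} = 1
G(6) = mex{1,1} = 0
G(7) = mex{0,0} = 1
G(8) = mex{1,1} = 0
G(9) = mex{0,0} = 1
G(10) = mex{1,1} = 0
G(11) = mex{0,0} = 1
G(12) = mex{1,1} = 0
G(13) = mex{0,0} = 1
G(14) = mex{1,1} = 0
G(15) = mex{0,0} = 1
G(16) = mex{1,1} = 0
G(17) = mex{0,0} = 1
G(18) = mex{1,1} = 0
G(19) = mex{0,0} = 1
G(20) = mex{1,1} = 0
G(21) = mex{0,0} = 1
G(22) = mex{1,1} = 0
G(23) = mex{0,0} = 1
G(24) = mex{1,1} = 0
G(25) = mex{0,0} = 1
Heap A: G(7) = 1.
Heap B: G(25) = 1.
Heap C: G(19) = 1.
Combined Grundy value = 1 ⊕ 1 ⊕ 1 = 1.

1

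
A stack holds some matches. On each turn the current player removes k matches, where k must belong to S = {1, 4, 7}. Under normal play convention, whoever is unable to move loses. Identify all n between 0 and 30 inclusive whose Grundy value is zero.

n :  0  1  2  3  4  5  6  7  8  9 10 11 12 13 14 15 16 17 18 19 20 21 22 23 24 25 26 27 28 29 30
G :  0  1  0  1  2  0  1  2  0  1  0  1  2  0  1  2  0  1  0  1  2  0  1  2  0  1  0  1  2  0  1
P-positions are exactly the n with G(n) = 0.

0, 2, 5, 8, 10, 13, 16, 18, 21, 24, 26, 29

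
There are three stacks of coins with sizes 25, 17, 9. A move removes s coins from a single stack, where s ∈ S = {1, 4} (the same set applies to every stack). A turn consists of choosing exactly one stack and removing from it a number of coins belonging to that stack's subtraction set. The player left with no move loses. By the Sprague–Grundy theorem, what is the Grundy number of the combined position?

2

All stacks use S = {1, 4}:
n :  0  1  2  3  4  5  6  7  8  9 10 11 12 13 14 15 16 17 18 19 20 21 22 23 24 25
G :  0  1  0  1  2  0  1  0  1  2  0  1  0  1  2  0  1  0  1  2  0  1  0  1  2  0
Stack A: G(25) = 0.
Stack B: G(17) = 0.
Stack C: G(9) = 2.
Combined Grundy value = 0 ⊕ 0 ⊕ 2 = 2.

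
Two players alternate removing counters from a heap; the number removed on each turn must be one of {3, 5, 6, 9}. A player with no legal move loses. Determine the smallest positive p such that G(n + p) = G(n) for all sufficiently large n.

12

n :  0  1  2  3  4  5  6  7  8  9 10 11 12 13 14 15 16 17 18 19 20 21 22 23 24 25
G :  0  0  0  1  1  1  2  2  2  3  3  3  0  0  0  1  1  1  2  2  2  3  3  3  0  0
G(n+12) = G(n) holds for n = 0,…,8 (a full window of length max(S) = 9), so the sequence is purely periodic with period 12.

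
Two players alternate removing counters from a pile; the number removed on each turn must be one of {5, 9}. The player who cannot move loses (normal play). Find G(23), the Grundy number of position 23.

n :  0  1  2  3  4  5  6  7  8  9 10 11 12 13 14 15 16 17 18 19 20 21 22 23
G :  0  0  0  0  0  1  1  1  1  1  2  2  2  2  0  0  0  0  0  1  1  1  1  1

1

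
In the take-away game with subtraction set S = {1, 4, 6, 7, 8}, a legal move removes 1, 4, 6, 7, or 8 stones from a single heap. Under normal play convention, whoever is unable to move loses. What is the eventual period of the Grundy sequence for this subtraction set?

14

G(0) = 0
G(1) = mex{0} = 1
G(2) = mex{1} = 0
G(3) = mex{0} = 1
G(4) = mex{1,0} = 2
G(5) = mex{2,1} = 0
G(6) = mex{0,0,0} = 1
G(7) = mex{1,1,1,0} = 2
G(8) = mex{2,2,0,1,0} = 3
G(9) = mex{3,0,1,0,1} = 2
G(10) = mex{2,1,2,1,0} = 3
G(11) = mex{3,2,0,2,1} = 4
G(12) = mex{4,3,1,0,2} = 5
G(13) = mex{5,2,2,1,0} = 3
G(14) = mex{3,3,3,2,1} = 0
G(15) = mex{0,4,2,3,2} = 1
G(16) = mex{1,5,3,2,3} = 0
G(17) = mex{0,3,4,3,2} = 1
G(18) = mex{1,0,5,4,3} = 2
G(19) = mex{2,1,3,5,4} = 0
G(20) = mex{0,0,0,3,5} = 1
G(21) = mex{1,1,1,0,3} = 2
G(22) = mex{2,2,0,1,0} = 3
G(23) = mex{3,0,1,0,1} = 2
G(24) = mex{2,1,2,1,0} = 3
G(25) = mex{3,2,0,2,1} = 4
G(26) = mex{4,3,1,0,2} = 5
G(27) = mex{5,2,2,1,0} = 3
G(28) = mex{3,3,3,2,1} = 0
G(29) = mex{0,4,2,3,2} = 1
G(n+14) = G(n) holds for n = 0,…,7 (a full window of length max(S) = 8), so the sequence is purely periodic with period 14.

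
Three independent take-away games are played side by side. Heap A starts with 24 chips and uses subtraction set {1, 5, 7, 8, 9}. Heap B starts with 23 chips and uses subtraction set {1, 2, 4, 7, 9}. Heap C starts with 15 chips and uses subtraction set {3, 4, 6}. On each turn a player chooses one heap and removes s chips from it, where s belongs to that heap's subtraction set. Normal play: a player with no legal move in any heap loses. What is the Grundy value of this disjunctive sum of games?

1

Heap A, S = {1, 5, 7, 8, 9}:
G(0) = 0
G(1) = mex{0} = 1
G(2) = mex{1} = 0
G(3) = mex{0} = 1
G(4) = mex{1} = 0
G(5) = mex{0,0} = 1
G(6) = mex{1,1} = 0
G(7) = mex{0,0,0} = 1
G(8) = mex{1,1,1,0} = 2
G(9) = mex{2,0,0,1,0} = 3
G(10) = mex{3,1,1,0,1} = 2
G(11) = mex{2,0,0,1,0} = 3
G(12) = mex{3,1,1,0,1} = 2
G(13) = mex{2,2,0,1,0} = 3
G(14) = mex{3,3,1,0,1} = 2
G(15) = mex{2,2,2,1,0} = 3
G(16) = mex{3,3,3,2,1} = 0
G(17) = mex{0,2,2,3,2} = 1
G(18) = mex{1,3,3,2,3} = 0
G(19) = mex{0,2,2,3,2} = 1
G(20) = mex{1,3,3,2,3} = 0
G(21) = mex{0,0,2,3,2} = 1
G(22) = mex{1,1,3,2,3} = 0
G(23) = mex{0,0,0,3,2} = 1
G(24) = mex{1,1,1,0,3} = 2
G_A(24) = 2.
Heap B, S = {1, 2, 4, 7, 9}:
n :  0  1  2  3  4  5  6  7  8  9 10 11 12 13 14 15 16 17 18 19 20 21 22 23
G :  0  1  2  0  1  2  0  1  2  3  4  0  1  2  0  1  2  0  1  2  3  4  0  1
G_B(23) = 1.
Heap C, S = {3, 4, 6}:
G(0) = 0
G(1) = mex{} = 0
G(2) = mex{} = 0
G(3) = mex{0} = 1
G(4) = mex{0,0} = 1
G(5) = mex{0,0} = 1
G(6) = mex{1,0,0} = 2
G(7) = mex{1,1,0} = 2
G(8) = mex{1,1,0} = 2
G(9) = mex{2,1,1} = 0
G(10) = mex{2,2,1} = 0
G(11) = mex{2,2,1} = 0
G(12) = mex{0,2,2} = 1
G(13) = mex{0,0,2} = 1
G(14) = mex{0,0,2} = 1
G(15) = mex{1,0,0} = 2
G_C(15) = 2.
Combined Grundy value = 2 ⊕ 1 ⊕ 2 = 1.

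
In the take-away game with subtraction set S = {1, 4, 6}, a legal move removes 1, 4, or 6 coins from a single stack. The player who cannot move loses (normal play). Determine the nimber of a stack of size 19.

G(0) = 0
G(1) = mex{0} = 1
G(2) = mex{1} = 0
G(3) = mex{0} = 1
G(4) = mex{1,0} = 2
G(5) = mex{2,1} = 0
G(6) = mex{0,0,0} = 1
G(7) = mex{1,1,1} = 0
G(8) = mex{0,2,0} = 1
G(9) = mex{1,0,1} = 2
G(10) = mex{2,1,2} = 0
G(11) = mex{0,0,0} = 1
G(12) = mex{1,1,1} = 0
G(13) = mex{0,2,0} = 1
G(14) = mex{1,0,1} = 2
G(15) = mex{2,1,2} = 0
G(16) = mex{0,0,0} = 1
G(17) = mex{1,1,1} = 0
G(18) = mex{0,2,0} = 1
G(19) = mex{1,0,1} = 2

2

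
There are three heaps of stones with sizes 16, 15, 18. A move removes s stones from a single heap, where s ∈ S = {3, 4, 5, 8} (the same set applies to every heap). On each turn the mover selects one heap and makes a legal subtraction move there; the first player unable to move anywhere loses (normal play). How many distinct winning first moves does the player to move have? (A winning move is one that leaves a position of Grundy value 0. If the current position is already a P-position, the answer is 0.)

2

All heaps use S = {3, 4, 5, 8}:
n :  0  1  2  3  4  5  6  7  8  9 10 11 12 13 14 15 16 17 18
G :  0  0  0  1  1  1  2  2  2  3  3  0  0  0  1  1  1  2  2
Heap A: G(16) = 1.
Heap B: G(15) = 1.
Heap C: G(18) = 2.
Combined Grundy value = 1 ⊕ 1 ⊕ 2 = 2.
A winning move leaves total XOR = 0, i.e. changes one component's Grundy value g to g ⊕ X where X is the current total.
Heap A: need g' = 1⊕2 = 3. Options: 16−3→G=0, 16−4→G=0, 16−5→G=0, 16−8→G=2. Hits: 0.
Heap B: need g' = 1⊕2 = 3. Options: 15−3→G=0, 15−4→G=0, 15−5→G=3, 15−8→G=2. Hits: 1.
Heap C: need g' = 2⊕2 = 0. Options: 18−3→G=1, 18−4→G=1, 18−5→G=0, 18−8→G=3. Hits: 1.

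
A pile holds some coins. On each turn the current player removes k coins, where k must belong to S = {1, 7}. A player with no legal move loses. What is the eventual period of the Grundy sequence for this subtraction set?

n :  0  1  2  3  4  5  6  7  8  9 10 11 12 13 14
G :  0  1  0  1  0  1  0  1  0  1  0  1  0  1  0
G(n+2) = G(n) holds for n = 0,…,6 (a full window of length max(S) = 7), so the sequence is purely periodic with period 2.

2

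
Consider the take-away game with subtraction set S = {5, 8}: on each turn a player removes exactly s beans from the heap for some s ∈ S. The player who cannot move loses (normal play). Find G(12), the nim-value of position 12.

G(0) = 0
G(1) = mex{} = 0
G(2) = mex{} = 0
G(3) = mex{} = 0
G(4) = mex{} = 0
G(5) = mex{0} = 1
G(6) = mex{0} = 1
G(7) = mex{0} = 1
G(8) = mex{0,0} = 1
G(9) = mex{0,0} = 1
G(10) = mex{1,0} = 2
G(11) = mex{1,0} = 2
G(12) = mex{1,0} = 2

2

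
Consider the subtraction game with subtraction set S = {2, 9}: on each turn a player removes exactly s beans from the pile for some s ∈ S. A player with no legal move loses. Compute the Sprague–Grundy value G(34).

n :  0  1  2  3  4  5  6  7  8  9 10 11 12 13 14 15 16 17 18 19 20 21 22 23 24 25 26 27 28 29 30 31 32 33 34
G :  0  0  1  1  0  0  1  1  0  2  1  0  0  1  1  0  0  1  1  0  2  1  0  0  1  1  0  0  1  1  0  2  1  0  0

0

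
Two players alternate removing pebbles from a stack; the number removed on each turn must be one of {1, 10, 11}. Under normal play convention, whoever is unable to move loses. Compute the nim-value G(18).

n :  0  1  2  3  4  5  6  7  8  9 10 11 12 13 14 15 16 17 18
G :  0  1  0  1  0  1  0  1  0  1  2  3  2  3  2  3  2  3  2

2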